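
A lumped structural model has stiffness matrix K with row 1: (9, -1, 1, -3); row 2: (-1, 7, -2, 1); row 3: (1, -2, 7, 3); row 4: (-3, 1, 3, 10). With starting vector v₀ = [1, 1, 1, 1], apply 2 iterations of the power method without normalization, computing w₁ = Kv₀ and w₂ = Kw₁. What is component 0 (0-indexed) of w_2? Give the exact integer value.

25

w1 = Kv₀ = (9·1 + (-1)·1 + 1·1 + (-3)·1; (-1)·1 + 7·1 + (-2)·1 + 1·1; 1·1 + (-2)·1 + 7·1 + 3·1; (-3)·1 + 1·1 + 3·1 + 10·1) = (6, 5, 9, 11)
w2 = Kw1 = (9·6 + (-1)·5 + 1·9 + (-3)·11; (-1)·6 + 7·5 + (-2)·9 + 1·11; 1·6 + (-2)·5 + 7·9 + 3·11; (-3)·6 + 1·5 + 3·9 + 10·11) = (25, 22, 92, 124)
The requested component of w2 is 25.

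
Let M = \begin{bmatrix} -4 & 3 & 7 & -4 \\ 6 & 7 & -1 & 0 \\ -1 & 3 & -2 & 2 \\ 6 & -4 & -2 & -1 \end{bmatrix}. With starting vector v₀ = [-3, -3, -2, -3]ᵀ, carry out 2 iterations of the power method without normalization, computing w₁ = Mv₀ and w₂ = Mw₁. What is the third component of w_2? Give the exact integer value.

w1 = Mv₀ = (1, -37, -8, 1)
w2 = Mw1 = (-175, -245, -94, 169)
The requested component of w2 is -94.

-94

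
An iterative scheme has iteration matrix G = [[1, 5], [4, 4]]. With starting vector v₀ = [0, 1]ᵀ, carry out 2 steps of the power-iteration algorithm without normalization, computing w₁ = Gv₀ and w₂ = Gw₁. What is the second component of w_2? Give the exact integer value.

36

w1 = Gv₀ = (5, 4)
w2 = Gw1 = (25, 36)
The requested component of w2 is 36.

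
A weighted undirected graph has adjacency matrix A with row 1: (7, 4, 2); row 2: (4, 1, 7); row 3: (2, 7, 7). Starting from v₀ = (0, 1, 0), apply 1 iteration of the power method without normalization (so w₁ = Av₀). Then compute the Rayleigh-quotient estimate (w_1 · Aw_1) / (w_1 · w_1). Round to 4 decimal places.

λ ≈ 10.5758

w1 = Av₀ = (7·0 + 4·1 + 2·0; 4·0 + 1·1 + 7·0; 2·0 + 7·1 + 7·0) = (4, 1, 7)
Aw1 = (46, 66, 64)
w1·Aw1 = 4·46 + 1·66 + 7·64 = 698; w1·w1 = 4·4 + 1·1 + 7·7 = 66
λ ≈ 698/66 = 10.5758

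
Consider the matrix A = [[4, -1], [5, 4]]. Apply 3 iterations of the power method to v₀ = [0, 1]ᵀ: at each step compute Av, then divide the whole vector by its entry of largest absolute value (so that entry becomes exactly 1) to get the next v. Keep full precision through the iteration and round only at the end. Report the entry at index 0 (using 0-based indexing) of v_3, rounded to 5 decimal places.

Av0 = (-1.000000, 4.000000); divide by 4.000000 → v1 = (-0.250000, 1.000000)
Av1 = (-2.000000, 2.750000); divide by 2.750000 → v2 = (-0.727273, 1.000000)
Av2 = (-3.909091, 0.363636); divide by -3.909091 → v3 = (1.000000, -0.093023)
Requested entry of v3: -43/-43 = 1.00000

1.00000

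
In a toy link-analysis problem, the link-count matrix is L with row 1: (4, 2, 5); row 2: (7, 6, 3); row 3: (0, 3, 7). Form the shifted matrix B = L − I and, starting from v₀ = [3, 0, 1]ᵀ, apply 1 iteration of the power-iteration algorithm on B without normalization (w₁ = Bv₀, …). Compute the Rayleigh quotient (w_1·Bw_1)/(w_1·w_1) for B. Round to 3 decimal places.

μ ≈ 9.891

B = L − I has rows (3, 2, 5); (7, 5, 3); (0, 3, 6)
w1 = Bv₀ = (3·3 + 2·0 + 5·1; 7·3 + 5·0 + 3·1; 0·3 + 3·0 + 6·1) = (14, 24, 6)
Bw1 = (120, 236, 108)
w1·Bw1 = 7992; w1·w1 = 808; μ ≈ 7992/808 = 9.891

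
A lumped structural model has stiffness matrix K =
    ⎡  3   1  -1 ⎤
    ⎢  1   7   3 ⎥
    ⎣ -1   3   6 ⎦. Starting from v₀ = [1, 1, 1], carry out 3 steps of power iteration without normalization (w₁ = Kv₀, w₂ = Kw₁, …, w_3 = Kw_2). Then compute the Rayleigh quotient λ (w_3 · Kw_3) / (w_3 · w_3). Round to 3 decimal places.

w1 = Kv₀ = (3, 11, 8)
w2 = Kw1 = (12, 104, 78)
w3 = Kw2 = (62, 974, 768)
Kw3 = (392, 9184, 7468)
w3·Kw3 = 62·392 + 974·9184 + 768·7468 = 14704944; w3·w3 = 62·62 + 974·974 + 768·768 = 1542344
λ ≈ 14704944/1542344 = 9.534

λ ≈ 9.534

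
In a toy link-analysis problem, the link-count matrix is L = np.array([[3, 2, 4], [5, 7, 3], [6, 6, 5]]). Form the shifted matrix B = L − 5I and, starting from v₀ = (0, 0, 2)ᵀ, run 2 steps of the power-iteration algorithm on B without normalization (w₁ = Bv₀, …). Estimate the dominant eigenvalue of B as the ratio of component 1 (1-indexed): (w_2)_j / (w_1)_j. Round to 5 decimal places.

μ ≈ -0.50000

B = L − 5I has rows (-2, 2, 4); (5, 2, 3); (6, 6, 0)
w1 = Bv₀ = (8, 6, 0)
w2 = Bw1 = (-4, 52, 84)
Ratio: -4/8 = -0.50000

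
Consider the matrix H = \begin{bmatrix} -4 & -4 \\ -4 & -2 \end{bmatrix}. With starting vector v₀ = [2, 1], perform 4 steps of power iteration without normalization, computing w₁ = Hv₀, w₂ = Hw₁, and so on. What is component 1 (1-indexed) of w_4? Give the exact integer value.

w1 = Hv₀ = ((-4)·2 + (-4)·1; (-4)·2 + (-2)·1) = (-12, -10)
w2 = Hw1 = ((-4)·(-12) + (-4)·(-10); (-4)·(-12) + (-2)·(-10)) = (88, 68)
w3 = Hw2 = (-624, -488)
w4 = Hw3 = (4448, 3472)
The requested component of w4 is 4448.

4448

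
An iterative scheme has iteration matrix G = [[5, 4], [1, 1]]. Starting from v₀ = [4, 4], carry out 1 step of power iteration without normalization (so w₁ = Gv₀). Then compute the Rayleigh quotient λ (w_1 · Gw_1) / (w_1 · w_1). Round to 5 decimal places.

5.87059

w1 = Gv₀ = (36, 8)
Gw1 = (212, 44)
w1·Gw1 = 36·212 + 8·44 = 7984; w1·w1 = 36·36 + 8·8 = 1360
λ ≈ 7984/1360 = 5.87059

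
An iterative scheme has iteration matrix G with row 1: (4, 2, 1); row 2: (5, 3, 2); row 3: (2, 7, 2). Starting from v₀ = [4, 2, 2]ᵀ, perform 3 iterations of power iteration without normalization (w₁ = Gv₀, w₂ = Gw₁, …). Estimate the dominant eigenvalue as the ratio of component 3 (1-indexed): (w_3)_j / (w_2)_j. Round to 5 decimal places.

8.90196

w1 = Gv₀ = (22, 30, 26)
w2 = Gw1 = (174, 252, 306)
w3 = Gw2 = (1506, 2238, 2724)
Ratio at component: 2724 / 306 = 8.90196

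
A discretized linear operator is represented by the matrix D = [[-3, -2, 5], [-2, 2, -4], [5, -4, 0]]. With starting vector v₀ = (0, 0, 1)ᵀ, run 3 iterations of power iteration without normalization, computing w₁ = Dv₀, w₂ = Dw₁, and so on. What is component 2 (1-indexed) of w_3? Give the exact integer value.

w1 = Dv₀ = (5, -4, 0)
w2 = Dw1 = (-7, -18, 41)
w3 = Dw2 = (262, -186, 37)
The requested component of w3 is -186.

-186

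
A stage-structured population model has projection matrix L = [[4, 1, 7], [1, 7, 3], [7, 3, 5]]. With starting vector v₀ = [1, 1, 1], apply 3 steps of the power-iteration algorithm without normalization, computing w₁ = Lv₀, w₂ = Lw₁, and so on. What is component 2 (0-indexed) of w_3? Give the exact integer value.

w1 = Lv₀ = (12, 11, 15)
w2 = Lw1 = (164, 134, 192)
w3 = Lw2 = (2134, 1678, 2510)
The requested component of w3 is 2510.

2510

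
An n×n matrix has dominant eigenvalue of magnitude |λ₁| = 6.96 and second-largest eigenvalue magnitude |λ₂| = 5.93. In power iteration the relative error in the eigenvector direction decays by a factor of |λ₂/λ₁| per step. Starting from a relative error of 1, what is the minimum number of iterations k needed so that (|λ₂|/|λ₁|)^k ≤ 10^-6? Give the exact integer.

|λ₂/λ₁| = 5.93/6.96 = 0.85201
Need k ≥ ln(10^-6) / ln(0.85201) = -13.8155 / -0.1602 ≈ 86.263
Smallest integer k satisfying the bound: 87

87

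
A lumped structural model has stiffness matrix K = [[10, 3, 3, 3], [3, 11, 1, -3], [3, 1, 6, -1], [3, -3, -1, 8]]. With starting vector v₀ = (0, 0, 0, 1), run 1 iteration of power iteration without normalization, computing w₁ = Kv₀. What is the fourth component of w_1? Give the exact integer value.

w1 = Kv₀ = (3, -3, -1, 8)
The requested component of w1 is 8.

8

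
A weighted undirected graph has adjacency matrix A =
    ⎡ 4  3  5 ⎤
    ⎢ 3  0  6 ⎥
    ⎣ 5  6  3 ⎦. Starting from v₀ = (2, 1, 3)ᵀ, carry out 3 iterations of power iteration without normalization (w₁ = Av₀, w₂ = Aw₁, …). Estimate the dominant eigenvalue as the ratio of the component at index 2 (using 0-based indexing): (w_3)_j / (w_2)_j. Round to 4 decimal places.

λ ≈ 11.2321

w1 = Av₀ = (4·2 + 3·1 + 5·3; 3·2 + 0·1 + 6·3; 5·2 + 6·1 + 3·3) = (26, 24, 25)
w2 = Aw1 = (4·26 + 3·24 + 5·25; 3·26 + 0·24 + 6·25; 5·26 + 6·24 + 3·25) = (301, 228, 349)
w3 = Aw2 = (3633, 2997, 3920)
Ratio at component: 3920 / 349 = 11.2321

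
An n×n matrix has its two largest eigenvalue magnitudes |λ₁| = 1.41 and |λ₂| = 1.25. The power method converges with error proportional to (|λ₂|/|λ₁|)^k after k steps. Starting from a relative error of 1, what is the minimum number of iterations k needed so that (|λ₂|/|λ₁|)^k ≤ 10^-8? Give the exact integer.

|λ₂/λ₁| = 1.25/1.41 = 0.88652
Need k ≥ ln(10^-8) / ln(0.88652) = -18.4207 / -0.1204 ≈ 152.937
Smallest integer k satisfying the bound: 153

153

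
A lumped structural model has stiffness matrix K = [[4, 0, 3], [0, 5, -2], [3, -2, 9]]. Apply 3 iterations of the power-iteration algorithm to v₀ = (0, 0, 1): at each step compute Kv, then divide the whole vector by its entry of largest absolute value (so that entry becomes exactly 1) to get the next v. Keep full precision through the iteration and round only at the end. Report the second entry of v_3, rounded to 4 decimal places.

Kv0 = (3.00000, -2.00000, 9.00000); divide by 9.00000 → v1 = (0.33333, -0.22222, 1.00000)
Kv1 = (4.33333, -3.11111, 10.44444); divide by 10.44444 → v2 = (0.41489, -0.29787, 1.00000)
Kv2 = (4.65957, -3.48936, 10.84043); divide by 10.84043 → v3 = (0.42983, -0.32188, 1.00000)
Requested entry of v3: -328/1019 = -0.3219

-0.3219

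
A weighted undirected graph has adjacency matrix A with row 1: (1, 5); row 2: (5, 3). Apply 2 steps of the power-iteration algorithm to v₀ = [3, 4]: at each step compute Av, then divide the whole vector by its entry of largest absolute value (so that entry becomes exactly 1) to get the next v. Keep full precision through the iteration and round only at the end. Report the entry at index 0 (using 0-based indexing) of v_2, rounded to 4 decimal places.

0.8061

Av0 = (23.00000, 27.00000); divide by 27.00000 → v1 = (0.85185, 1.00000)
Av1 = (5.85185, 7.25926); divide by 7.25926 → v2 = (0.80612, 1.00000)
Requested entry of v2: 158/196 = 0.8061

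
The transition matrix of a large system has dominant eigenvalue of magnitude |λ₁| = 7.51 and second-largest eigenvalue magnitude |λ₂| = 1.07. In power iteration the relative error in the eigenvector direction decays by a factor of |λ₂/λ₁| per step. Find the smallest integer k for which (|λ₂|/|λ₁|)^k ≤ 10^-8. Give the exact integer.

10

|λ₂/λ₁| = 1.07/7.51 = 0.14248
Need k ≥ ln(10^-8) / ln(0.14248) = -18.4207 / -1.9486 ≈ 9.453
Smallest integer k satisfying the bound: 10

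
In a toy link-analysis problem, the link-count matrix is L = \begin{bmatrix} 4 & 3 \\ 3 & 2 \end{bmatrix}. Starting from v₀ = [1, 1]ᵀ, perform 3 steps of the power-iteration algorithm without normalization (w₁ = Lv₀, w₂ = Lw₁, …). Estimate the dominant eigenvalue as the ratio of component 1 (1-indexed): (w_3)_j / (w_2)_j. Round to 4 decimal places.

w1 = Lv₀ = (4·1 + 3·1; 3·1 + 2·1) = (7, 5)
w2 = Lw1 = (4·7 + 3·5; 3·7 + 2·5) = (43, 31)
w3 = Lw2 = (265, 191)
Ratio at component: 265 / 43 = 6.1628

6.1628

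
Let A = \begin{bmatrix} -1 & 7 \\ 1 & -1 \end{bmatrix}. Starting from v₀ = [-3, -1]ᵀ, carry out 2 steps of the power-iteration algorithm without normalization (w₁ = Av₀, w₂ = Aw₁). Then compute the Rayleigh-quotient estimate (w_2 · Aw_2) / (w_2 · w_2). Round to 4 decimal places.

0.5385

w1 = Av₀ = ((-1)·(-3) + 7·(-1); 1·(-3) + (-1)·(-1)) = (-4, -2)
w2 = Aw1 = ((-1)·(-4) + 7·(-2); 1·(-4) + (-1)·(-2)) = (-10, -2)
Aw2 = (-4, -8)
w2·Aw2 = (-10)·(-4) + (-2)·(-8) = 56; w2·w2 = (-10)·(-10) + (-2)·(-2) = 104
λ ≈ 56/104 = 0.5385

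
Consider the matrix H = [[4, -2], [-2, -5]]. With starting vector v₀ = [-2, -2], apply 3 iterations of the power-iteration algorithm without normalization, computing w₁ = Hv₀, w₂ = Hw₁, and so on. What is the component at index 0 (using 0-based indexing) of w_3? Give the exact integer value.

-52

w1 = Hv₀ = (-4, 14)
w2 = Hw1 = (-44, -62)
w3 = Hw2 = (-52, 398)
The requested component of w3 is -52.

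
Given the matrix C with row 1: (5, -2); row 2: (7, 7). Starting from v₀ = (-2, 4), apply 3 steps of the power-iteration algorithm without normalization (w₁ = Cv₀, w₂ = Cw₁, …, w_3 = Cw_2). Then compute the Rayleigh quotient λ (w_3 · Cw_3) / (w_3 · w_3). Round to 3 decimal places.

w1 = Cv₀ = (5·(-2) + (-2)·4; 7·(-2) + 7·4) = (-18, 14)
w2 = Cw1 = (5·(-18) + (-2)·14; 7·(-18) + 7·14) = (-118, -28)
w3 = Cw2 = (-534, -1022)
Cw3 = (-626, -10892)
w3·Cw3 = (-534)·(-626) + (-1022)·(-10892) = 11465908; w3·w3 = (-534)·(-534) + (-1022)·(-1022) = 1329640
λ ≈ 11465908/1329640 = 8.623

8.623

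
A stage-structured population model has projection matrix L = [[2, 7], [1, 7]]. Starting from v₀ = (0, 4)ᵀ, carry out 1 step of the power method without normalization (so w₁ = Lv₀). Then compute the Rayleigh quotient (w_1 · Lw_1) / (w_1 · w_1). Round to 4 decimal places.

w1 = Lv₀ = (28, 28)
Lw1 = (252, 224)
w1·Lw1 = 28·252 + 28·224 = 13328; w1·w1 = 28·28 + 28·28 = 1568
λ ≈ 13328/1568 = 8.5000

λ ≈ 8.5000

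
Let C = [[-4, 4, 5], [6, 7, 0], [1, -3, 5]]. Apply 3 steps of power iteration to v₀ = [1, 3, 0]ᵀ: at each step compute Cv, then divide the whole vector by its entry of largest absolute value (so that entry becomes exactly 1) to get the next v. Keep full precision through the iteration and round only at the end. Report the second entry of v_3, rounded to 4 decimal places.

1.0000

Cv0 = (8.00000, 27.00000, -8.00000); divide by 27.00000 → v1 = (0.29630, 1.00000, -0.29630)
Cv1 = (1.33333, 8.77778, -4.18519); divide by 8.77778 → v2 = (0.15190, 1.00000, -0.47679)
Cv2 = (1.00844, 7.91139, -5.23207); divide by 7.91139 → v3 = (0.12747, 1.00000, -0.66133)
Requested entry of v3: 1875/1875 = 1.0000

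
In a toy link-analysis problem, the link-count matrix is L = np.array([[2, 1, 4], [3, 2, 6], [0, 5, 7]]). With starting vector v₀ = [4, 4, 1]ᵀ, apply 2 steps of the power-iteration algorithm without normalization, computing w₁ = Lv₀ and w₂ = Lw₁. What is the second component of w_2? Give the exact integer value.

262

w1 = Lv₀ = (2·4 + 1·4 + 4·1; 3·4 + 2·4 + 6·1; 0·4 + 5·4 + 7·1) = (16, 26, 27)
w2 = Lw1 = (2·16 + 1·26 + 4·27; 3·16 + 2·26 + 6·27; 0·16 + 5·26 + 7·27) = (166, 262, 319)
The requested component of w2 is 262.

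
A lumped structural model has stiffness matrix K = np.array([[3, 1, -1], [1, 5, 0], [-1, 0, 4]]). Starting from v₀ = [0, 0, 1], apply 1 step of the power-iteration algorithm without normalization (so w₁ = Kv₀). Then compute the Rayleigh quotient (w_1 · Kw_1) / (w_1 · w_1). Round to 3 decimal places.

λ ≈ 4.412

w1 = Kv₀ = (3·0 + 1·0 + (-1)·1; 1·0 + 5·0 + 0·1; (-1)·0 + 0·0 + 4·1) = (-1, 0, 4)
Kw1 = (-7, -1, 17)
w1·Kw1 = (-1)·(-7) + 0·(-1) + 4·17 = 75; w1·w1 = (-1)·(-1) + 0·0 + 4·4 = 17
λ ≈ 75/17 = 4.412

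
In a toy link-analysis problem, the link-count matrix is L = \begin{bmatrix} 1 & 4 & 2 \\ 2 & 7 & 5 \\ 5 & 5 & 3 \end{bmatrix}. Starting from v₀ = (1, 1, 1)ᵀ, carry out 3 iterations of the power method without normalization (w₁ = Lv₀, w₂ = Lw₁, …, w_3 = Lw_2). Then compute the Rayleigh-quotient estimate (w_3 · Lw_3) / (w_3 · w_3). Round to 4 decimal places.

w1 = Lv₀ = (1·1 + 4·1 + 2·1; 2·1 + 7·1 + 5·1; 5·1 + 5·1 + 3·1) = (7, 14, 13)
w2 = Lw1 = (1·7 + 4·14 + 2·13; 2·7 + 7·14 + 5·13; 5·7 + 5·14 + 3·13) = (89, 177, 144)
w3 = Lw2 = (1085, 2137, 1762)
Lw3 = (13157, 25939, 21396)
w3·Lw3 = 1085·13157 + 2137·25939 + 1762·21396 = 107406740; w3·w3 = 1085·1085 + 2137·2137 + 1762·1762 = 8848638
λ ≈ 107406740/8848638 = 12.1382

λ ≈ 12.1382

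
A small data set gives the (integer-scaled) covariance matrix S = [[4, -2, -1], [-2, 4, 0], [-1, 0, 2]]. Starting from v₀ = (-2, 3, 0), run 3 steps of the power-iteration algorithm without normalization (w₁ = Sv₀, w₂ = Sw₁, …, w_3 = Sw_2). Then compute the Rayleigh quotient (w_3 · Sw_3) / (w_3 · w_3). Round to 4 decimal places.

λ ≈ 6.1230

w1 = Sv₀ = (-14, 16, 2)
w2 = Sw1 = (-90, 92, 18)
w3 = Sw2 = (-562, 548, 126)
Sw3 = (-3470, 3316, 814)
w3·Sw3 = (-562)·(-3470) + 548·3316 + 126·814 = 3869872; w3·w3 = (-562)·(-562) + 548·548 + 126·126 = 632024
λ ≈ 3869872/632024 = 6.1230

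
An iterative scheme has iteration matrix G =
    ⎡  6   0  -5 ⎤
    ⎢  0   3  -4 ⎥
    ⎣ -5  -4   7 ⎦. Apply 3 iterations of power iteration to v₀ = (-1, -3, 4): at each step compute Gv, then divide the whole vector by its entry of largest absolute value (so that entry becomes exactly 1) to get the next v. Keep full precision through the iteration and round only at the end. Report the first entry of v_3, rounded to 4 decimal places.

-0.7435

Gv0 = (-26.00000, -25.00000, 45.00000); divide by 45.00000 → v1 = (-0.57778, -0.55556, 1.00000)
Gv1 = (-8.46667, -5.66667, 12.11111); divide by 12.11111 → v2 = (-0.69908, -0.46789, 1.00000)
Gv2 = (-9.19450, -5.40367, 12.36697); divide by 12.36697 → v3 = (-0.74347, -0.43694, 1.00000)
Requested entry of v3: -5011/6740 = -0.7435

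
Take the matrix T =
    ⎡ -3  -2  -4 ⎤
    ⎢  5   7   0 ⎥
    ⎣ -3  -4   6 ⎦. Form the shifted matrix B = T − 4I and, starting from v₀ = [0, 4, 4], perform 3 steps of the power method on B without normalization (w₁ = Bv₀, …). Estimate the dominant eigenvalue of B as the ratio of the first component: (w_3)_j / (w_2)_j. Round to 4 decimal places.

μ ≈ -6.2273

B = T − 4I has rows (-7, -2, -4); (5, 3, 0); (-3, -4, 2)
w1 = Bv₀ = ((-7)·0 + (-2)·4 + (-4)·4; 5·0 + 3·4 + 0·4; (-3)·0 + (-4)·4 + 2·4) = (-24, 12, -8)
w2 = Bw1 = ((-7)·(-24) + (-2)·12 + (-4)·(-8); 5·(-24) + 3·12 + 0·(-8); (-3)·(-24) + (-4)·12 + 2·(-8)) = (176, -84, 8)
w3 = Bw2 = (-1096, 628, -176)
Ratio: -1096/176 = -6.2273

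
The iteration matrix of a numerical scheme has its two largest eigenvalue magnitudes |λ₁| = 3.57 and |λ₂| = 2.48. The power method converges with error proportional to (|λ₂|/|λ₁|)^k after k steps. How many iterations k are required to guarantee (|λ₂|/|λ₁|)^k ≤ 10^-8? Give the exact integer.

51

|λ₂/λ₁| = 2.48/3.57 = 0.69468
Need k ≥ ln(10^-8) / ln(0.69468) = -18.4207 / -0.3643 ≈ 50.564
Smallest integer k satisfying the bound: 51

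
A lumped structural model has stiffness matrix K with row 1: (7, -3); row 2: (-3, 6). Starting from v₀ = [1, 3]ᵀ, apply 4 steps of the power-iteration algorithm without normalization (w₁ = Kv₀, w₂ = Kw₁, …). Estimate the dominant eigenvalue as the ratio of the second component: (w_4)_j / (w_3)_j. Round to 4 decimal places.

w1 = Kv₀ = (-2, 15)
w2 = Kw1 = (-59, 96)
w3 = Kw2 = (-701, 753)
w4 = Kw3 = (-7166, 6621)
Ratio at component: 6621 / 753 = 8.7928

λ ≈ 8.7928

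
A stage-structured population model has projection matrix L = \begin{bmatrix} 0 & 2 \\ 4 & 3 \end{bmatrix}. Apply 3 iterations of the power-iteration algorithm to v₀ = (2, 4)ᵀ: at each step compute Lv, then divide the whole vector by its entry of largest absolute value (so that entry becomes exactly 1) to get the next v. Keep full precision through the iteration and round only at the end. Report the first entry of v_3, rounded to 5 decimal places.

0.42202

Lv0 = (8.000000, 20.000000); divide by 20.000000 → v1 = (0.400000, 1.000000)
Lv1 = (2.000000, 4.600000); divide by 4.600000 → v2 = (0.434783, 1.000000)
Lv2 = (2.000000, 4.739130); divide by 4.739130 → v3 = (0.422018, 1.000000)
Requested entry of v3: 184/436 = 0.42202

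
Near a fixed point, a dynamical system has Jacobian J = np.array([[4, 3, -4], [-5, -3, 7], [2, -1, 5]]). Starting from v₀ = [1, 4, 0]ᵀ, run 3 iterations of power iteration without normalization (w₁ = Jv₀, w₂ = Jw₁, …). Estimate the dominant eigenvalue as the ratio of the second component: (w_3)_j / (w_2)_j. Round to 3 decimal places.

w1 = Jv₀ = (4·1 + 3·4 + (-4)·0; (-5)·1 + (-3)·4 + 7·0; 2·1 + (-1)·4 + 5·0) = (16, -17, -2)
w2 = Jw1 = (4·16 + 3·(-17) + (-4)·(-2); (-5)·16 + (-3)·(-17) + 7·(-2); 2·16 + (-1)·(-17) + 5·(-2)) = (21, -43, 39)
w3 = Jw2 = (-201, 297, 280)
Ratio at component: 297 / -43 = -6.907

-6.907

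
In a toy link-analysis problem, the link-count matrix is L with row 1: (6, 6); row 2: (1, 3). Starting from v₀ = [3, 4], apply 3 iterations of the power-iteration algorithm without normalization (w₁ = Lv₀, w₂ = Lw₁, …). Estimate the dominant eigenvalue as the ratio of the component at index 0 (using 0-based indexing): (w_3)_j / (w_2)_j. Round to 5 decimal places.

w1 = Lv₀ = (6·3 + 6·4; 1·3 + 3·4) = (42, 15)
w2 = Lw1 = (6·42 + 6·15; 1·42 + 3·15) = (342, 87)
w3 = Lw2 = (2574, 603)
Ratio at component: 2574 / 342 = 7.52632

7.52632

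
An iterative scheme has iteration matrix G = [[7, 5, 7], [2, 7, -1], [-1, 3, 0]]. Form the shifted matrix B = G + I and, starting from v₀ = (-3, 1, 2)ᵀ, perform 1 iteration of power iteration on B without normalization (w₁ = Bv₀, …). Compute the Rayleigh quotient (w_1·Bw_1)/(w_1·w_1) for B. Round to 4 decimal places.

B = G + I has rows (8, 5, 7); (2, 8, -1); (-1, 3, 1)
w1 = Bv₀ = (8·(-3) + 5·1 + 7·2; 2·(-3) + 8·1 + (-1)·2; (-1)·(-3) + 3·1 + 1·2) = (-5, 0, 8)
Bw1 = (16, -18, 13)
w1·Bw1 = 24; w1·w1 = 89; μ ≈ 24/89 = 0.2697

μ ≈ 0.2697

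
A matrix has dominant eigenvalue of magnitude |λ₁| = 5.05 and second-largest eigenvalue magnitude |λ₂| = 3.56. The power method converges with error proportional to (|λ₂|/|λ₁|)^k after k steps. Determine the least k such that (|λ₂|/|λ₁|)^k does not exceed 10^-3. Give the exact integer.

20

|λ₂/λ₁| = 3.56/5.05 = 0.70495
Need k ≥ ln(10^-3) / ln(0.70495) = -6.9078 / -0.3496 ≈ 19.757
Smallest integer k satisfying the bound: 20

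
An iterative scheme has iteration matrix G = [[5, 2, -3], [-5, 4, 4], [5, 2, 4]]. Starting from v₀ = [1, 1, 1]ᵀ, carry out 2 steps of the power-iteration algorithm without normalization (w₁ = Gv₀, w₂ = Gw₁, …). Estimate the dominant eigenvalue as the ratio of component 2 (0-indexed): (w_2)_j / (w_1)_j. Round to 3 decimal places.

6.364

w1 = Gv₀ = (5·1 + 2·1 + (-3)·1; (-5)·1 + 4·1 + 4·1; 5·1 + 2·1 + 4·1) = (4, 3, 11)
w2 = Gw1 = (5·4 + 2·3 + (-3)·11; (-5)·4 + 4·3 + 4·11; 5·4 + 2·3 + 4·11) = (-7, 36, 70)
Ratio at component: 70 / 11 = 6.364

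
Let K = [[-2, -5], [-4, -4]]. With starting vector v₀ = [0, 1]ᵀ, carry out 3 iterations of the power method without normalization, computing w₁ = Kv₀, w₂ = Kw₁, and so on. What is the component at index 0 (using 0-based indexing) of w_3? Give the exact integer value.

w1 = Kv₀ = (-5, -4)
w2 = Kw1 = (30, 36)
w3 = Kw2 = (-240, -264)
The requested component of w3 is -240.

-240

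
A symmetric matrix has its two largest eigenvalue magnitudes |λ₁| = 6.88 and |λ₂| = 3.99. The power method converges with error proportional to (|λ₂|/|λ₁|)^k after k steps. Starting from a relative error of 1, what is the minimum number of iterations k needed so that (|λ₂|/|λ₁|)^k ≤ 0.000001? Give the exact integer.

|λ₂/λ₁| = 3.99/6.88 = 0.57994
Need k ≥ ln(0.000001) / ln(0.57994) = -13.8155 / -0.5448 ≈ 25.358
Smallest integer k satisfying the bound: 26

26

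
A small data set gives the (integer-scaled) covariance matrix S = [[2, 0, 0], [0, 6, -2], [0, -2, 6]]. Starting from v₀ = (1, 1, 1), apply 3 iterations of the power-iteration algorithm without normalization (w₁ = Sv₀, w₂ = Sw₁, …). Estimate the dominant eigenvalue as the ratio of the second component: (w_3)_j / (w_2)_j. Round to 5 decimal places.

w1 = Sv₀ = (2·1 + 0·1 + 0·1; 0·1 + 6·1 + (-2)·1; 0·1 + (-2)·1 + 6·1) = (2, 4, 4)
w2 = Sw1 = (2·2 + 0·4 + 0·4; 0·2 + 6·4 + (-2)·4; 0·2 + (-2)·4 + 6·4) = (4, 16, 16)
w3 = Sw2 = (8, 64, 64)
Ratio at component: 64 / 16 = 4.00000

4.00000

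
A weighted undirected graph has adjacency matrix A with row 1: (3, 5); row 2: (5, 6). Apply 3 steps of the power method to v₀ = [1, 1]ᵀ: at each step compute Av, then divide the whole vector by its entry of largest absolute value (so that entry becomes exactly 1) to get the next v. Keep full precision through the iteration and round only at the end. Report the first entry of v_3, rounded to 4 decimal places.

0.7439

Av0 = (8.00000, 11.00000); divide by 11.00000 → v1 = (0.72727, 1.00000)
Av1 = (7.18182, 9.63636); divide by 9.63636 → v2 = (0.74528, 1.00000)
Av2 = (7.23585, 9.72642); divide by 9.72642 → v3 = (0.74394, 1.00000)
Requested entry of v3: 767/1031 = 0.7439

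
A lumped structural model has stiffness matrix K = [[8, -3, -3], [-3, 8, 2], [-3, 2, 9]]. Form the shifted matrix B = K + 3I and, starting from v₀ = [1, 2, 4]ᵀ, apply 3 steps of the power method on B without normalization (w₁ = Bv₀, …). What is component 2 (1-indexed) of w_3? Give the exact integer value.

6817

B = K + 3I has rows (11, -3, -3); (-3, 11, 2); (-3, 2, 12)
w1 = Bv₀ = (11·1 + (-3)·2 + (-3)·4; (-3)·1 + 11·2 + 2·4; (-3)·1 + 2·2 + 12·4) = (-7, 27, 49)
w2 = Bw1 = (11·(-7) + (-3)·27 + (-3)·49; (-3)·(-7) + 11·27 + 2·49; (-3)·(-7) + 2·27 + 12·49) = (-305, 416, 663)
w3 = Bw2 = (-6592, 6817, 9703)
Requested component of w3: 6817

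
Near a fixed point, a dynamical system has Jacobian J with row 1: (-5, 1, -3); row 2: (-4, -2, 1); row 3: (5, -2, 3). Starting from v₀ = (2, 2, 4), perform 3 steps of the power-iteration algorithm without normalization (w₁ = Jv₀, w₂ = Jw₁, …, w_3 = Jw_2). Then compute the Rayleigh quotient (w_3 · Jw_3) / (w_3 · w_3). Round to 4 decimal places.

w1 = Jv₀ = (-20, -8, 18)
w2 = Jw1 = (38, 114, -30)
w3 = Jw2 = (14, -410, -128)
Jw3 = (-96, 636, 506)
w3·Jw3 = 14·(-96) + (-410)·636 + (-128)·506 = -326872; w3·w3 = 14·14 + (-410)·(-410) + (-128)·(-128) = 184680
λ ≈ -326872/184680 = -1.7699

λ ≈ -1.7699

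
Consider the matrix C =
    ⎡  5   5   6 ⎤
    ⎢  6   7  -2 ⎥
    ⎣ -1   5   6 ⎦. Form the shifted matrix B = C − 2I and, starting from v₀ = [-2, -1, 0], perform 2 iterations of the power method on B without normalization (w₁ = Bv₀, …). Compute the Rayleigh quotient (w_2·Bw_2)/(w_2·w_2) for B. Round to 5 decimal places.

B = C − 2I has rows (3, 5, 6); (6, 5, -2); (-1, 5, 4)
w1 = Bv₀ = (-11, -17, -3)
w2 = Bw1 = (-136, -145, -86)
Bw2 = (-1649, -1369, -933)
w2·Bw2 = 503007; w2·w2 = 46917; μ ≈ 503007/46917 = 10.72121

10.72121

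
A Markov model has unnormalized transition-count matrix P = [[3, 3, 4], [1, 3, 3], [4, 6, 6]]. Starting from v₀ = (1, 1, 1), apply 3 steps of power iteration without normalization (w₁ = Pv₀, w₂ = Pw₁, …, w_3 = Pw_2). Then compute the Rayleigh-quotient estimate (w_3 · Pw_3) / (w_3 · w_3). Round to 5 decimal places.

w1 = Pv₀ = (3·1 + 3·1 + 4·1; 1·1 + 3·1 + 3·1; 4·1 + 6·1 + 6·1) = (10, 7, 16)
w2 = Pw1 = (3·10 + 3·7 + 4·16; 1·10 + 3·7 + 3·16; 4·10 + 6·7 + 6·16) = (115, 79, 178)
w3 = Pw2 = (1294, 886, 2002)
Pw3 = (14548, 9958, 22504)
w3·Pw3 = 1294·14548 + 886·9958 + 2002·22504 = 72700908; w3·w3 = 1294·1294 + 886·886 + 2002·2002 = 6467436
λ ≈ 72700908/6467436 = 11.24107

λ ≈ 11.24107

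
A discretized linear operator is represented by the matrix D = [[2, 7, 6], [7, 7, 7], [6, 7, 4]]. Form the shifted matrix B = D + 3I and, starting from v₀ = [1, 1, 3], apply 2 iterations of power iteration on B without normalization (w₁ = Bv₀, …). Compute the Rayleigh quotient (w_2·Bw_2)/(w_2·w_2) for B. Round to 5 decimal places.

20.97602

B = D + 3I has rows (5, 7, 6); (7, 10, 7); (6, 7, 7)
w1 = Bv₀ = (30, 38, 34)
w2 = Bw1 = (620, 828, 684)
Bw2 = (13000, 17408, 14304)
w2·Bw2 = 32257760; w2·w2 = 1537840; μ ≈ 32257760/1537840 = 20.97602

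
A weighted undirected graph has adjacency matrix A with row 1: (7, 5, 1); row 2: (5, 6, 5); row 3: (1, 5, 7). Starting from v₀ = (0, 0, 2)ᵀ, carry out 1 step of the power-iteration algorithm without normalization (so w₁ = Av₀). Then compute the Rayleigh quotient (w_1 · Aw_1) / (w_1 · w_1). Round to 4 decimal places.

w1 = Av₀ = (7·0 + 5·0 + 1·2; 5·0 + 6·0 + 5·2; 1·0 + 5·0 + 7·2) = (2, 10, 14)
Aw1 = (78, 140, 150)
w1·Aw1 = 2·78 + 10·140 + 14·150 = 3656; w1·w1 = 2·2 + 10·10 + 14·14 = 300
λ ≈ 3656/300 = 12.1867

12.1867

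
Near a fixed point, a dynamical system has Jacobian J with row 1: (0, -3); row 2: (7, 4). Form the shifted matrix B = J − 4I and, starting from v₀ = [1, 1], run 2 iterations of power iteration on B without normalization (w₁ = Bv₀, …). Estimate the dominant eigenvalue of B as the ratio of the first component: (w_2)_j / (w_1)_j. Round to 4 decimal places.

-1.0000

B = J − 4I has rows (-4, -3); (7, 0)
w1 = Bv₀ = (-7, 7)
w2 = Bw1 = (7, -49)
Ratio: 7/-7 = -1.0000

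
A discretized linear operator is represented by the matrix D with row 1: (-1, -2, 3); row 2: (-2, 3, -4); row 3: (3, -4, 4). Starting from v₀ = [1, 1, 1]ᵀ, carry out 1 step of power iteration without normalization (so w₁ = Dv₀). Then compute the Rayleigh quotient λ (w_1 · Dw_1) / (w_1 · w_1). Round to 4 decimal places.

λ ≈ 7.5000

w1 = Dv₀ = ((-1)·1 + (-2)·1 + 3·1; (-2)·1 + 3·1 + (-4)·1; 3·1 + (-4)·1 + 4·1) = (0, -3, 3)
Dw1 = (15, -21, 24)
w1·Dw1 = 0·15 + (-3)·(-21) + 3·24 = 135; w1·w1 = 0·0 + (-3)·(-3) + 3·3 = 18
λ ≈ 135/18 = 7.5000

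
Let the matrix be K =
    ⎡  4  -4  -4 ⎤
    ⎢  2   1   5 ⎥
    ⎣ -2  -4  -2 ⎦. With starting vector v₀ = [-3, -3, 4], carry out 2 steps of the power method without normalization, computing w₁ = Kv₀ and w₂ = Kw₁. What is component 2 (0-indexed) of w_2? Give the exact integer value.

w1 = Kv₀ = (4·(-3) + (-4)·(-3) + (-4)·4; 2·(-3) + 1·(-3) + 5·4; (-2)·(-3) + (-4)·(-3) + (-2)·4) = (-16, 11, 10)
w2 = Kw1 = (4·(-16) + (-4)·11 + (-4)·10; 2·(-16) + 1·11 + 5·10; (-2)·(-16) + (-4)·11 + (-2)·10) = (-148, 29, -32)
The requested component of w2 is -32.

-32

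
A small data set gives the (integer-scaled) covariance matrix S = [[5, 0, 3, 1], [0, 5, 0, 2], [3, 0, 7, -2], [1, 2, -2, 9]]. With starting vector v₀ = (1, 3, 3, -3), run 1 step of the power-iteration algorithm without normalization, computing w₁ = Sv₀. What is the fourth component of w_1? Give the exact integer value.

-26

w1 = Sv₀ = (11, 9, 30, -26)
The requested component of w1 is -26.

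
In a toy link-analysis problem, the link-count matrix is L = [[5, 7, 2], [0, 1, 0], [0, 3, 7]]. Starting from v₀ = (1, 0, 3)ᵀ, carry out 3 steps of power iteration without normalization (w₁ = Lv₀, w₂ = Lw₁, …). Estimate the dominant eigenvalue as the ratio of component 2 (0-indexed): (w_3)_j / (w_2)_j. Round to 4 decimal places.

7.0000

w1 = Lv₀ = (11, 0, 21)
w2 = Lw1 = (97, 0, 147)
w3 = Lw2 = (779, 0, 1029)
Ratio at component: 1029 / 147 = 7.0000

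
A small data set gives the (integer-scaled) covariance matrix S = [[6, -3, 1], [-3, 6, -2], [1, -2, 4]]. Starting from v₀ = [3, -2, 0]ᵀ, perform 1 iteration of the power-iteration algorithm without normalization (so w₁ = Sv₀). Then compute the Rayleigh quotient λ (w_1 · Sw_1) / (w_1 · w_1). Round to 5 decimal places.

λ ≈ 9.61163

w1 = Sv₀ = (6·3 + (-3)·(-2) + 1·0; (-3)·3 + 6·(-2) + (-2)·0; 1·3 + (-2)·(-2) + 4·0) = (24, -21, 7)
Sw1 = (214, -212, 94)
w1·Sw1 = 24·214 + (-21)·(-212) + 7·94 = 10246; w1·w1 = 24·24 + (-21)·(-21) + 7·7 = 1066
λ ≈ 10246/1066 = 9.61163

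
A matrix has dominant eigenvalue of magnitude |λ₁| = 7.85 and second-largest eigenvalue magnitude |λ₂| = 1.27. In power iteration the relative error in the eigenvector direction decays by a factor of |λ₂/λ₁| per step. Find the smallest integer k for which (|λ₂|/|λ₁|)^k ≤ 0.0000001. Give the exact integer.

9

|λ₂/λ₁| = 1.27/7.85 = 0.16178
Need k ≥ ln(0.0000001) / ln(0.16178) = -16.1181 / -1.8215 ≈ 8.849
Smallest integer k satisfying the bound: 9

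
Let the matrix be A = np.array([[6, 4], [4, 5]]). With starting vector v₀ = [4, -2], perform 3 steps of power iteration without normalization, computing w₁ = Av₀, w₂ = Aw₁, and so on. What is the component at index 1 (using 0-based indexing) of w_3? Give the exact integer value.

w1 = Av₀ = (6·4 + 4·(-2); 4·4 + 5·(-2)) = (16, 6)
w2 = Aw1 = (6·16 + 4·6; 4·16 + 5·6) = (120, 94)
w3 = Aw2 = (1096, 950)
The requested component of w3 is 950.

950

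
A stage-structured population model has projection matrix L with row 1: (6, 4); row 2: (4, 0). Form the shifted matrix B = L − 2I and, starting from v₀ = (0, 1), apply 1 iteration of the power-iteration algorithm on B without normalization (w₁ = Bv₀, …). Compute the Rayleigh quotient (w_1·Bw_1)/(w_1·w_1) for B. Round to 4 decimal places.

μ ≈ -0.4000

B = L − 2I has rows (4, 4); (4, -2)
w1 = Bv₀ = (4·0 + 4·1; 4·0 + (-2)·1) = (4, -2)
Bw1 = (8, 20)
w1·Bw1 = -8; w1·w1 = 20; μ ≈ -8/20 = -0.4000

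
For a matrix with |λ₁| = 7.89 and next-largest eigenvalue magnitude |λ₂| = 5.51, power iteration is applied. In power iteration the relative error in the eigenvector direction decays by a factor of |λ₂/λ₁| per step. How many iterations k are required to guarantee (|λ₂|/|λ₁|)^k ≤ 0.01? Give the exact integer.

13

|λ₂/λ₁| = 5.51/7.89 = 0.69835
Need k ≥ ln(0.01) / ln(0.69835) = -4.6052 / -0.3590 ≈ 12.827
Smallest integer k satisfying the bound: 13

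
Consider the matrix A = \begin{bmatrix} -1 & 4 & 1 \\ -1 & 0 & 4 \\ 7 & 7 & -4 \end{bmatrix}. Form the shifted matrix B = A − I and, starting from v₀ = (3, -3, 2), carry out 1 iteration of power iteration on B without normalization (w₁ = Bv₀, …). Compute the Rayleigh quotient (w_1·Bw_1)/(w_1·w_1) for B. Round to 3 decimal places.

B = A − I has rows (-2, 4, 1); (-1, -1, 4); (7, 7, -5)
w1 = Bv₀ = ((-2)·3 + 4·(-3) + 1·2; (-1)·3 + (-1)·(-3) + 4·2; 7·3 + 7·(-3) + (-5)·2) = (-16, 8, -10)
Bw1 = (54, -32, -6)
w1·Bw1 = -1060; w1·w1 = 420; μ ≈ -1060/420 = -2.524

μ ≈ -2.524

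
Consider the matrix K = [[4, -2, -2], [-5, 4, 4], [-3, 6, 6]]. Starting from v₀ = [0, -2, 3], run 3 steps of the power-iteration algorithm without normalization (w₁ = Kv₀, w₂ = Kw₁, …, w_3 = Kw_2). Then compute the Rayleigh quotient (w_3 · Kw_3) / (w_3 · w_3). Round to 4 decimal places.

w1 = Kv₀ = (4·0 + (-2)·(-2) + (-2)·3; (-5)·0 + 4·(-2) + 4·3; (-3)·0 + 6·(-2) + 6·3) = (-2, 4, 6)
w2 = Kw1 = (4·(-2) + (-2)·4 + (-2)·6; (-5)·(-2) + 4·4 + 4·6; (-3)·(-2) + 6·4 + 6·6) = (-28, 50, 66)
w3 = Kw2 = (-344, 604, 780)
Kw3 = (-4144, 7256, 9336)
w3·Kw3 = (-344)·(-4144) + 604·7256 + 780·9336 = 13090240; w3·w3 = (-344)·(-344) + 604·604 + 780·780 = 1091552
λ ≈ 13090240/1091552 = 11.9923

11.9923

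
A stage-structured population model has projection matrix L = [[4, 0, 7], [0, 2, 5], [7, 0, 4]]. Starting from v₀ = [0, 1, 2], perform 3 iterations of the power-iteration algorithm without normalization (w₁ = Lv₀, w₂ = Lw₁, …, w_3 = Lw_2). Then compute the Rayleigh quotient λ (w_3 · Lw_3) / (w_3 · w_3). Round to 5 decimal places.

λ ≈ 10.90472

w1 = Lv₀ = (4·0 + 0·1 + 7·2; 0·0 + 2·1 + 5·2; 7·0 + 0·1 + 4·2) = (14, 12, 8)
w2 = Lw1 = (4·14 + 0·12 + 7·8; 0·14 + 2·12 + 5·8; 7·14 + 0·12 + 4·8) = (112, 64, 130)
w3 = Lw2 = (1358, 778, 1304)
Lw3 = (14560, 8076, 14722)
w3·Lw3 = 1358·14560 + 778·8076 + 1304·14722 = 45253096; w3·w3 = 1358·1358 + 778·778 + 1304·1304 = 4149864
λ ≈ 45253096/4149864 = 10.90472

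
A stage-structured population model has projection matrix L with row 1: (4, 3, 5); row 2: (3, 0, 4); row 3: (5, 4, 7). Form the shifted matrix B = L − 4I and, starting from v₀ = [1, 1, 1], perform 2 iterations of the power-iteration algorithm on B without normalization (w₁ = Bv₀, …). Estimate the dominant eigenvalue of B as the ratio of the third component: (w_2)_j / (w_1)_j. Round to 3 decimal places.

B = L − 4I has rows (0, 3, 5); (3, -4, 4); (5, 4, 3)
w1 = Bv₀ = (0·1 + 3·1 + 5·1; 3·1 + (-4)·1 + 4·1; 5·1 + 4·1 + 3·1) = (8, 3, 12)
w2 = Bw1 = (0·8 + 3·3 + 5·12; 3·8 + (-4)·3 + 4·12; 5·8 + 4·3 + 3·12) = (69, 60, 88)
Ratio: 88/12 = 7.333

μ ≈ 7.333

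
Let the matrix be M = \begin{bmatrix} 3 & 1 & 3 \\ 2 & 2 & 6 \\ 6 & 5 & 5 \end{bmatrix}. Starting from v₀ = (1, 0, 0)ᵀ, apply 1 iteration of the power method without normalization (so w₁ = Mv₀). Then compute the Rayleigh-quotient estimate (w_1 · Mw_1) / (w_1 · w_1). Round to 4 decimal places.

w1 = Mv₀ = (3·1 + 1·0 + 3·0; 2·1 + 2·0 + 6·0; 6·1 + 5·0 + 5·0) = (3, 2, 6)
Mw1 = (29, 46, 58)
w1·Mw1 = 3·29 + 2·46 + 6·58 = 527; w1·w1 = 3·3 + 2·2 + 6·6 = 49
λ ≈ 527/49 = 10.7551

10.7551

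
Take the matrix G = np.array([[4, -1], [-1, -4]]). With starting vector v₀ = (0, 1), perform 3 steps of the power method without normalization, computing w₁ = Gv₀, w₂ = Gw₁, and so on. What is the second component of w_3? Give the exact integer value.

w1 = Gv₀ = (4·0 + (-1)·1; (-1)·0 + (-4)·1) = (-1, -4)
w2 = Gw1 = (4·(-1) + (-1)·(-4); (-1)·(-1) + (-4)·(-4)) = (0, 17)
w3 = Gw2 = (-17, -68)
The requested component of w3 is -68.

-68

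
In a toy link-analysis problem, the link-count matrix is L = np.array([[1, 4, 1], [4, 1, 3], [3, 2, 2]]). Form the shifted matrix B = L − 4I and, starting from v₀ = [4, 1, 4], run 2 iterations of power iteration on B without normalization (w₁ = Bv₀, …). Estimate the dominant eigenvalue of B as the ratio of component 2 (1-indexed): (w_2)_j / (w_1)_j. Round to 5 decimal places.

μ ≈ -2.92000

B = L − 4I has rows (-3, 4, 1); (4, -3, 3); (3, 2, -2)
w1 = Bv₀ = ((-3)·4 + 4·1 + 1·4; 4·4 + (-3)·1 + 3·4; 3·4 + 2·1 + (-2)·4) = (-4, 25, 6)
w2 = Bw1 = ((-3)·(-4) + 4·25 + 1·6; 4·(-4) + (-3)·25 + 3·6; 3·(-4) + 2·25 + (-2)·6) = (118, -73, 26)
Ratio: -73/25 = -2.92000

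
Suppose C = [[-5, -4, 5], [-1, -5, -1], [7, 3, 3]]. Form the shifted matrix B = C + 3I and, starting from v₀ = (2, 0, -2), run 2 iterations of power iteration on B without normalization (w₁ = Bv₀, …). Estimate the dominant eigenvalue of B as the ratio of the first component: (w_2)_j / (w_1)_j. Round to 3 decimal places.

B = C + 3I has rows (-2, -4, 5); (-1, -2, -1); (7, 3, 6)
w1 = Bv₀ = ((-2)·2 + (-4)·0 + 5·(-2); (-1)·2 + (-2)·0 + (-1)·(-2); 7·2 + 3·0 + 6·(-2)) = (-14, 0, 2)
w2 = Bw1 = ((-2)·(-14) + (-4)·0 + 5·2; (-1)·(-14) + (-2)·0 + (-1)·2; 7·(-14) + 3·0 + 6·2) = (38, 12, -86)
Ratio: 38/-14 = -2.714

-2.714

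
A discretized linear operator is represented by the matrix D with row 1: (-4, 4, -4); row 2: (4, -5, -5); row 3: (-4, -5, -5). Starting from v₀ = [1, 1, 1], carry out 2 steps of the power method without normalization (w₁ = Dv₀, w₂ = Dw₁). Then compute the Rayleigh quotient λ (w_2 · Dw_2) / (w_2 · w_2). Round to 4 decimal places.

λ ≈ -9.7083

w1 = Dv₀ = (-4, -6, -14)
w2 = Dw1 = (48, 84, 116)
Dw2 = (-320, -808, -1192)
w2·Dw2 = 48·(-320) + 84·(-808) + 116·(-1192) = -221504; w2·w2 = 48·48 + 84·84 + 116·116 = 22816
λ ≈ -221504/22816 = -9.7083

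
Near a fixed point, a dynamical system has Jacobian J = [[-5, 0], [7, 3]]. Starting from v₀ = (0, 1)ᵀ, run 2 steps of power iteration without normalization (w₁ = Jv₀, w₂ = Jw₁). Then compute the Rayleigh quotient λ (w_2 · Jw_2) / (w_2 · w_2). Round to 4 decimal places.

λ ≈ 3.0000

w1 = Jv₀ = ((-5)·0 + 0·1; 7·0 + 3·1) = (0, 3)
w2 = Jw1 = ((-5)·0 + 0·3; 7·0 + 3·3) = (0, 9)
Jw2 = (0, 27)
w2·Jw2 = 0·0 + 9·27 = 243; w2·w2 = 0·0 + 9·9 = 81
λ ≈ 243/81 = 3.0000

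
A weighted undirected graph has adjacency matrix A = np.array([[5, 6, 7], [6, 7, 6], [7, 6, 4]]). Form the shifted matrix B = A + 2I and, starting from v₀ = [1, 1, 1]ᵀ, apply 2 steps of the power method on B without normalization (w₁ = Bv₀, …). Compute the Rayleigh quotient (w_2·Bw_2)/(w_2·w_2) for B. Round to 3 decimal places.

20.036

B = A + 2I has rows (7, 6, 7); (6, 9, 6); (7, 6, 6)
w1 = Bv₀ = (7·1 + 6·1 + 7·1; 6·1 + 9·1 + 6·1; 7·1 + 6·1 + 6·1) = (20, 21, 19)
w2 = Bw1 = (7·20 + 6·21 + 7·19; 6·20 + 9·21 + 6·19; 7·20 + 6·21 + 6·19) = (399, 423, 380)
Bw2 = (7991, 8481, 7611)
w2·Bw2 = 9668052; w2·w2 = 482530; μ ≈ 9668052/482530 = 20.036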